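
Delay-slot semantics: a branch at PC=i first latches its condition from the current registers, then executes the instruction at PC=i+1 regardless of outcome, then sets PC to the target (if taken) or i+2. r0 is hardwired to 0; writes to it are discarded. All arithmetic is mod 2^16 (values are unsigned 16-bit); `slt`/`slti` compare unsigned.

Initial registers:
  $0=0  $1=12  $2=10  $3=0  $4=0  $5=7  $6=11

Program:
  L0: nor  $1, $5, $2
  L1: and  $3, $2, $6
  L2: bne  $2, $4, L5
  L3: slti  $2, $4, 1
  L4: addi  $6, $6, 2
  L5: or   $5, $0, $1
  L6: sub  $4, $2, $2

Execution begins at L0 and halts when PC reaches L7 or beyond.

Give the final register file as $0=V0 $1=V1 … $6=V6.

$0=0 $1=65520 $2=1 $3=10 $4=0 $5=65520 $6=11

#0 nor  $1, $5, $2 ; 0/65520/10/0/0/7/11
#1 and  $3, $2, $6 ; 0/65520/10/10/0/7/11
#2 bne  $2, $4, L5 ; 0/65520/10/10/0/7/11 ; →target
#3 slti  $2, $4, 1 ; 0/65520/1/10/0/7/11
#5 or   $5, $0, $1 ; 0/65520/1/10/0/65520/11
#6 sub  $4, $2, $2 ; 0/65520/1/10/0/65520/11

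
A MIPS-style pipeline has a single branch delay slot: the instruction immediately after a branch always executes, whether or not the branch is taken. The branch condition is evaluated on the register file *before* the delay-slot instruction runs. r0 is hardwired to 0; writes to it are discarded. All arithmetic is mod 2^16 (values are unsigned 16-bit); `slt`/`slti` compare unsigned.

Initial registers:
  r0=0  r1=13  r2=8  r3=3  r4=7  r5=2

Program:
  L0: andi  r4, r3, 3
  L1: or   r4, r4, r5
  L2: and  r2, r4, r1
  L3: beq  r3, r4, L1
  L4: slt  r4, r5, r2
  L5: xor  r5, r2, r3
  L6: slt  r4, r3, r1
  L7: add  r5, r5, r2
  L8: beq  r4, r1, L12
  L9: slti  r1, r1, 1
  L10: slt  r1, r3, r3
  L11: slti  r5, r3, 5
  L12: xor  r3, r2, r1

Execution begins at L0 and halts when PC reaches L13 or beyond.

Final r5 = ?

1

PC=0  andi  r4, r3, 3        | r0=0 r1=13 r2=8 r3=3 r4=3 r5=2
PC=1  or   r4, r4, r5        | r0=0 r1=13 r2=8 r3=3 r4=3 r5=2
PC=2  and  r2, r4, r1        | r0=0 r1=13 r2=1 r3=3 r4=3 r5=2
PC=3  beq  r3, r4, L1        | r0=0 r1=13 r2=1 r3=3 r4=3 r5=2  [TAKEN]
PC=4  slt  r4, r5, r2        | r0=0 r1=13 r2=1 r3=3 r4=0 r5=2
PC=1  or   r4, r4, r5        | r0=0 r1=13 r2=1 r3=3 r4=2 r5=2
PC=2  and  r2, r4, r1        | r0=0 r1=13 r2=0 r3=3 r4=2 r5=2
PC=3  beq  r3, r4, L1        | r0=0 r1=13 r2=0 r3=3 r4=2 r5=2  [not taken]
PC=4  slt  r4, r5, r2        | r0=0 r1=13 r2=0 r3=3 r4=0 r5=2
PC=5  xor  r5, r2, r3        | r0=0 r1=13 r2=0 r3=3 r4=0 r5=3
PC=6  slt  r4, r3, r1        | r0=0 r1=13 r2=0 r3=3 r4=1 r5=3
PC=7  add  r5, r5, r2        | r0=0 r1=13 r2=0 r3=3 r4=1 r5=3
PC=8  beq  r4, r1, L12       | r0=0 r1=13 r2=0 r3=3 r4=1 r5=3  [not taken]
PC=9  slti  r1, r1, 1        | r0=0 r1=0 r2=0 r3=3 r4=1 r5=3
PC=10 slt  r1, r3, r3        | r0=0 r1=0 r2=0 r3=3 r4=1 r5=3
PC=11 slti  r5, r3, 5        | r0=0 r1=0 r2=0 r3=3 r4=1 r5=1
PC=12 xor  r3, r2, r1        | r0=0 r1=0 r2=0 r3=0 r4=1 r5=1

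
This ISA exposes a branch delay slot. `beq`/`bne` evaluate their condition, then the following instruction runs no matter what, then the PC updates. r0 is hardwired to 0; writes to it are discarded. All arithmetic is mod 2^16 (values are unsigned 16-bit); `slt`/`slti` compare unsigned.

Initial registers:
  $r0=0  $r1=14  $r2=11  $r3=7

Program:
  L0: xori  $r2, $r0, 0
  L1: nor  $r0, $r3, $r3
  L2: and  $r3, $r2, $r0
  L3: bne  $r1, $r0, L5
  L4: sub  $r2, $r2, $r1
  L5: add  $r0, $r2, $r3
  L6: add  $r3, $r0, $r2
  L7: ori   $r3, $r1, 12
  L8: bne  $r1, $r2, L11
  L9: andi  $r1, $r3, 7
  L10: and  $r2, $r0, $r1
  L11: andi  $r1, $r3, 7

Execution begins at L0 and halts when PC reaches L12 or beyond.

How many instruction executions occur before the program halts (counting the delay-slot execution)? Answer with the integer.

11

[0] xori  $r2, $r0, 0  →  {$r0:0, $r1:14, $r2:0, $r3:7}
[1] nor  $r0, $r3, $r3  →  {$r0:0, $r1:14, $r2:0, $r3:7}
[2] and  $r3, $r2, $r0  →  {$r0:0, $r1:14, $r2:0, $r3:0}
[3] bne  $r1, $r0, L5  →  {$r0:0, $r1:14, $r2:0, $r3:0}  ⟨branch taken⟩
[4] sub  $r2, $r2, $r1  →  {$r0:0, $r1:14, $r2:65522, $r3:0}
[5] add  $r0, $r2, $r3  →  {$r0:0, $r1:14, $r2:65522, $r3:0}
[6] add  $r3, $r0, $r2  →  {$r0:0, $r1:14, $r2:65522, $r3:65522}
[7] ori   $r3, $r1, 12  →  {$r0:0, $r1:14, $r2:65522, $r3:14}
[8] bne  $r1, $r2, L11  →  {$r0:0, $r1:14, $r2:65522, $r3:14}  ⟨branch taken⟩
[9] andi  $r1, $r3, 7  →  {$r0:0, $r1:6, $r2:65522, $r3:14}
[11] andi  $r1, $r3, 7  →  {$r0:0, $r1:6, $r2:65522, $r3:14}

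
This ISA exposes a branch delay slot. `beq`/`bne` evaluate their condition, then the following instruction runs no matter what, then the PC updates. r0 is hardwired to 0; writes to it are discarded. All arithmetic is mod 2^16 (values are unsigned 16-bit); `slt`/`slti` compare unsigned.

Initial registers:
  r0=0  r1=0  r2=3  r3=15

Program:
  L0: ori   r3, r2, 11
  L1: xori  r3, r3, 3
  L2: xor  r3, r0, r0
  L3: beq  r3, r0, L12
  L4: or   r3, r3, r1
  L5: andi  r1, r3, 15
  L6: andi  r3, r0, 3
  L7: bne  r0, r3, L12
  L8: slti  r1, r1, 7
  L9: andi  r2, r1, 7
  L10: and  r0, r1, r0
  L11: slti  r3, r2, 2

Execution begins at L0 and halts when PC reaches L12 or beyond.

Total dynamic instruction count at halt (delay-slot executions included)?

[0] ori   r3, r2, 11  →  {r0:0, r1:0, r2:3, r3:11}
[1] xori  r3, r3, 3  →  {r0:0, r1:0, r2:3, r3:8}
[2] xor  r3, r0, r0  →  {r0:0, r1:0, r2:3, r3:0}
[3] beq  r3, r0, L12  →  {r0:0, r1:0, r2:3, r3:0}  ⟨branch taken⟩
[4] or   r3, r3, r1  →  {r0:0, r1:0, r2:3, r3:0}

5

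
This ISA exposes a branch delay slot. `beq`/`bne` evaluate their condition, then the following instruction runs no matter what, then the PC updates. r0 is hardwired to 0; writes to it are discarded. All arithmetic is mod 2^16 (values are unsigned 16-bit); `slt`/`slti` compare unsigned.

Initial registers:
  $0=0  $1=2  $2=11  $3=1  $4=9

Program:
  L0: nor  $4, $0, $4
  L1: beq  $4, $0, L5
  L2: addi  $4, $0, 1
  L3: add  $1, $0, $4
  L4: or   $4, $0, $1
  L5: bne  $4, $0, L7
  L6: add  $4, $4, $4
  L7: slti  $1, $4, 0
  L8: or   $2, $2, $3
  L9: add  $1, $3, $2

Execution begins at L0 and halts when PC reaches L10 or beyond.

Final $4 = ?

2

  step pc=0: nor  $4, $0, $4  regs=(0,2,11,1,65526)
  step pc=1: beq  $4, $0, L5  cond=F  regs=(0,2,11,1,65526)
  step pc=2: addi  $4, $0, 1  regs=(0,2,11,1,1)
  step pc=3: add  $1, $0, $4  regs=(0,1,11,1,1)
  step pc=4: or   $4, $0, $1  regs=(0,1,11,1,1)
  step pc=5: bne  $4, $0, L7  cond=T  regs=(0,1,11,1,1)
  step pc=6: add  $4, $4, $4  regs=(0,1,11,1,2)
  step pc=7: slti  $1, $4, 0  regs=(0,0,11,1,2)
  step pc=8: or   $2, $2, $3  regs=(0,0,11,1,2)
  step pc=9: add  $1, $3, $2  regs=(0,12,11,1,2)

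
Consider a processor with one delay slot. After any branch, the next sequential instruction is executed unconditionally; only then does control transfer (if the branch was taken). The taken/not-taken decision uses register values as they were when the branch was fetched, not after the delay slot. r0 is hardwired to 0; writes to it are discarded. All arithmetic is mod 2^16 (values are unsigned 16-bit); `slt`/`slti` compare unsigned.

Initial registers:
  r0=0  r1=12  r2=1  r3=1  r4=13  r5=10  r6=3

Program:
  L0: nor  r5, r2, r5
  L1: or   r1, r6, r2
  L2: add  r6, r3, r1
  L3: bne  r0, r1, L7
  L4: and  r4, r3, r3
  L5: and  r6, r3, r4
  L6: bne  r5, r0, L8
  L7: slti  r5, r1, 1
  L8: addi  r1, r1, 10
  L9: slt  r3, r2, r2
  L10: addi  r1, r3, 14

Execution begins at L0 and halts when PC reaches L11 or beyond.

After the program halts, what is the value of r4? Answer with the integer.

#0 nor  r5, r2, r5 ; 0/12/1/1/13/65524/3
#1 or   r1, r6, r2 ; 0/3/1/1/13/65524/3
#2 add  r6, r3, r1 ; 0/3/1/1/13/65524/4
#3 bne  r0, r1, L7 ; 0/3/1/1/13/65524/4 ; →target
#4 and  r4, r3, r3 ; 0/3/1/1/1/65524/4
#7 slti  r5, r1, 1 ; 0/3/1/1/1/0/4
#8 addi  r1, r1, 10 ; 0/13/1/1/1/0/4
#9 slt  r3, r2, r2 ; 0/13/1/0/1/0/4
#10 addi  r1, r3, 14 ; 0/14/1/0/1/0/4

1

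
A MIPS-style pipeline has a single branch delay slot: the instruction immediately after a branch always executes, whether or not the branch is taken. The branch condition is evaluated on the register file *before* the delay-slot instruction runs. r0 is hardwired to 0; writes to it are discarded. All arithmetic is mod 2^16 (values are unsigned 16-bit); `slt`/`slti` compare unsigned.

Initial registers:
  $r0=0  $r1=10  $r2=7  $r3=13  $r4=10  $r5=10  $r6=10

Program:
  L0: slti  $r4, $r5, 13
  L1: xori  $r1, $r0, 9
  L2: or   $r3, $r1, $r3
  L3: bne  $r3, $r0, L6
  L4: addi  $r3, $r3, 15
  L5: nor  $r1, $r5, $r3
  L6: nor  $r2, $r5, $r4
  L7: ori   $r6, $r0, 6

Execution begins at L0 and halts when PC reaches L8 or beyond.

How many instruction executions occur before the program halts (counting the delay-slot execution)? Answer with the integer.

7

PC=0  slti  $r4, $r5, 13     | $r0=0 $r1=10 $r2=7 $r3=13 $r4=1 $r5=10 $r6=10
PC=1  xori  $r1, $r0, 9      | $r0=0 $r1=9 $r2=7 $r3=13 $r4=1 $r5=10 $r6=10
PC=2  or   $r3, $r1, $r3     | $r0=0 $r1=9 $r2=7 $r3=13 $r4=1 $r5=10 $r6=10
PC=3  bne  $r3, $r0, L6      | $r0=0 $r1=9 $r2=7 $r3=13 $r4=1 $r5=10 $r6=10  [TAKEN]
PC=4  addi  $r3, $r3, 15     | $r0=0 $r1=9 $r2=7 $r3=28 $r4=1 $r5=10 $r6=10
PC=6  nor  $r2, $r5, $r4     | $r0=0 $r1=9 $r2=65524 $r3=28 $r4=1 $r5=10 $r6=10
PC=7  ori   $r6, $r0, 6      | $r0=0 $r1=9 $r2=65524 $r3=28 $r4=1 $r5=10 $r6=6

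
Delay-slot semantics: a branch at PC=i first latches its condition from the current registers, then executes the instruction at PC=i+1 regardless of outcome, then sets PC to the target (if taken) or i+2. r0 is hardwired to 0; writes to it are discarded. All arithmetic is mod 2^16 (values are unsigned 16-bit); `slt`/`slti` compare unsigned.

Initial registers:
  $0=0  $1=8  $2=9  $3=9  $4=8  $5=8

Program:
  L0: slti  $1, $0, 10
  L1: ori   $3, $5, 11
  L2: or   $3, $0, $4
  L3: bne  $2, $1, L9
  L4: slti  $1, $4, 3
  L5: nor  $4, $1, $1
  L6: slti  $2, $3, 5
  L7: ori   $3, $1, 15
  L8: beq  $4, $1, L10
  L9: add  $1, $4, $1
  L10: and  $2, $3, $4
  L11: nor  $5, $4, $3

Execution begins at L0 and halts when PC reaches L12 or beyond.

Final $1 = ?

8

#0 slti  $1, $0, 10 ; 0/1/9/9/8/8
#1 ori   $3, $5, 11 ; 0/1/9/11/8/8
#2 or   $3, $0, $4 ; 0/1/9/8/8/8
#3 bne  $2, $1, L9 ; 0/1/9/8/8/8 ; →target
#4 slti  $1, $4, 3 ; 0/0/9/8/8/8
#9 add  $1, $4, $1 ; 0/8/9/8/8/8
#10 and  $2, $3, $4 ; 0/8/8/8/8/8
#11 nor  $5, $4, $3 ; 0/8/8/8/8/65527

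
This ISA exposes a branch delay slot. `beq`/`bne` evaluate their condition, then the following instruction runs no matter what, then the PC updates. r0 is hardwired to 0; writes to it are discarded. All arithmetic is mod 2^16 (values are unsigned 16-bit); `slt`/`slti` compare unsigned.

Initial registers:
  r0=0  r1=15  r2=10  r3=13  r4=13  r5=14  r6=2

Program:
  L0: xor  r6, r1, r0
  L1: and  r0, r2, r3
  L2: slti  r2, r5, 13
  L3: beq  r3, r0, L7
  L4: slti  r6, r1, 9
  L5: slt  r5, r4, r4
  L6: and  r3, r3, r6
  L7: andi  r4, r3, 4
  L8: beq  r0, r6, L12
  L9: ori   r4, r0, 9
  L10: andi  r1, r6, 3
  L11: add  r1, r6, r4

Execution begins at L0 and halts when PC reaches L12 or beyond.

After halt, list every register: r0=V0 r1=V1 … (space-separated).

r0=0 r1=15 r2=0 r3=0 r4=9 r5=0 r6=0

#0 xor  r6, r1, r0 ; 0/15/10/13/13/14/15
#1 and  r0, r2, r3 ; 0/15/10/13/13/14/15
#2 slti  r2, r5, 13 ; 0/15/0/13/13/14/15
#3 beq  r3, r0, L7 ; 0/15/0/13/13/14/15 ; →fallthru
#4 slti  r6, r1, 9 ; 0/15/0/13/13/14/0
#5 slt  r5, r4, r4 ; 0/15/0/13/13/0/0
#6 and  r3, r3, r6 ; 0/15/0/0/13/0/0
#7 andi  r4, r3, 4 ; 0/15/0/0/0/0/0
#8 beq  r0, r6, L12 ; 0/15/0/0/0/0/0 ; →target
#9 ori   r4, r0, 9 ; 0/15/0/0/9/0/0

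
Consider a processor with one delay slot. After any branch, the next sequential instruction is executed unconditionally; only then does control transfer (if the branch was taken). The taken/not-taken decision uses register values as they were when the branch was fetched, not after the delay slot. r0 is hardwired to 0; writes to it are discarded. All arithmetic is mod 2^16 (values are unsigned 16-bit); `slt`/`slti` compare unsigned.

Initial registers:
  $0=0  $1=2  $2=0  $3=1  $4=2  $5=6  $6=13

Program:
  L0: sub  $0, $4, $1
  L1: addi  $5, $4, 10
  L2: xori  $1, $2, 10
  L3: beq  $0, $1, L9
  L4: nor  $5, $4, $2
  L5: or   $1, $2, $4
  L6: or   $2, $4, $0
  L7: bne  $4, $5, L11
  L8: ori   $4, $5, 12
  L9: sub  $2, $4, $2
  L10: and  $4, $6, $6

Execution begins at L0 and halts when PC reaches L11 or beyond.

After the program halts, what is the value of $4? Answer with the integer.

  step pc=0: sub  $0, $4, $1  regs=(0,2,0,1,2,6,13)
  step pc=1: addi  $5, $4, 10  regs=(0,2,0,1,2,12,13)
  step pc=2: xori  $1, $2, 10  regs=(0,10,0,1,2,12,13)
  step pc=3: beq  $0, $1, L9  cond=F  regs=(0,10,0,1,2,12,13)
  step pc=4: nor  $5, $4, $2  regs=(0,10,0,1,2,65533,13)
  step pc=5: or   $1, $2, $4  regs=(0,2,0,1,2,65533,13)
  step pc=6: or   $2, $4, $0  regs=(0,2,2,1,2,65533,13)
  step pc=7: bne  $4, $5, L11  cond=T  regs=(0,2,2,1,2,65533,13)
  step pc=8: ori   $4, $5, 12  regs=(0,2,2,1,65533,65533,13)

65533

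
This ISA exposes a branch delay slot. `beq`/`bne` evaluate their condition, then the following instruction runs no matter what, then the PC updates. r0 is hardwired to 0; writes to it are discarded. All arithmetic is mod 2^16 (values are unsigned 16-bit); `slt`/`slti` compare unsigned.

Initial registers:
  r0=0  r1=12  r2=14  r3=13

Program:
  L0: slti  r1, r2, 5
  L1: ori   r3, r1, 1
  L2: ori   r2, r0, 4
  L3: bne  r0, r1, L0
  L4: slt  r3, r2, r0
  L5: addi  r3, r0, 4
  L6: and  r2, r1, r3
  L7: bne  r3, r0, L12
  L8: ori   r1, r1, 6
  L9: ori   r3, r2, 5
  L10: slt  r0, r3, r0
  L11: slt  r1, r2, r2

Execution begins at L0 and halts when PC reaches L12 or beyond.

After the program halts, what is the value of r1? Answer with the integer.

#0 slti  r1, r2, 5 ; 0/0/14/13
#1 ori   r3, r1, 1 ; 0/0/14/1
#2 ori   r2, r0, 4 ; 0/0/4/1
#3 bne  r0, r1, L0 ; 0/0/4/1 ; →fallthru
#4 slt  r3, r2, r0 ; 0/0/4/0
#5 addi  r3, r0, 4 ; 0/0/4/4
#6 and  r2, r1, r3 ; 0/0/0/4
#7 bne  r3, r0, L12 ; 0/0/0/4 ; →target
#8 ori   r1, r1, 6 ; 0/6/0/4

6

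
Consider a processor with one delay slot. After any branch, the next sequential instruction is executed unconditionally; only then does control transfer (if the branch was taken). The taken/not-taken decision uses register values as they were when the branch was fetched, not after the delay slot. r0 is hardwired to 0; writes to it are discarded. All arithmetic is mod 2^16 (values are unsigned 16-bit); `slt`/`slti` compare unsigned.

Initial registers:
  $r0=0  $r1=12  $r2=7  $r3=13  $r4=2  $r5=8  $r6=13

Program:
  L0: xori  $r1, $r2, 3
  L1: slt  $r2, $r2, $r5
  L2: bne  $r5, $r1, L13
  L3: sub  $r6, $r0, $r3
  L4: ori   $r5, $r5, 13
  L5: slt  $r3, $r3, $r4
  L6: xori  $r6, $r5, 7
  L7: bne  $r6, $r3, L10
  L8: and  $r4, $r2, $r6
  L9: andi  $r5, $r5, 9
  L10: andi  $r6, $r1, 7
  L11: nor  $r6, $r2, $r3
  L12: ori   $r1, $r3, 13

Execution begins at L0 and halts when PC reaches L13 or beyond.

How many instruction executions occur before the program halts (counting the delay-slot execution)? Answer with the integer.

4

PC=0  xori  $r1, $r2, 3      | $r0=0 $r1=4 $r2=7 $r3=13 $r4=2 $r5=8 $r6=13
PC=1  slt  $r2, $r2, $r5     | $r0=0 $r1=4 $r2=1 $r3=13 $r4=2 $r5=8 $r6=13
PC=2  bne  $r5, $r1, L13     | $r0=0 $r1=4 $r2=1 $r3=13 $r4=2 $r5=8 $r6=13  [TAKEN]
PC=3  sub  $r6, $r0, $r3     | $r0=0 $r1=4 $r2=1 $r3=13 $r4=2 $r5=8 $r6=65523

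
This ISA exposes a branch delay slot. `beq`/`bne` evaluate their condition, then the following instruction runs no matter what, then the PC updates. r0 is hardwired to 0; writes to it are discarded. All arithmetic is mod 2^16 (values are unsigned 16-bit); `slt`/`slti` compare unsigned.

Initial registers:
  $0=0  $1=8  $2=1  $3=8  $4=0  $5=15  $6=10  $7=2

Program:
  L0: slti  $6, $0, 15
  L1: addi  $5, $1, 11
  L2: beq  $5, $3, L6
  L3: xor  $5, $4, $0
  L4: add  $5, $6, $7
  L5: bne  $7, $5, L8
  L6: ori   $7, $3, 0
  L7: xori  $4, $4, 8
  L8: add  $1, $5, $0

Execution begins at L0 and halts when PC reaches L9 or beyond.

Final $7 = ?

  step pc=0: slti  $6, $0, 15  regs=(0,8,1,8,0,15,1,2)
  step pc=1: addi  $5, $1, 11  regs=(0,8,1,8,0,19,1,2)
  step pc=2: beq  $5, $3, L6  cond=F  regs=(0,8,1,8,0,19,1,2)
  step pc=3: xor  $5, $4, $0  regs=(0,8,1,8,0,0,1,2)
  step pc=4: add  $5, $6, $7  regs=(0,8,1,8,0,3,1,2)
  step pc=5: bne  $7, $5, L8  cond=T  regs=(0,8,1,8,0,3,1,2)
  step pc=6: ori   $7, $3, 0  regs=(0,8,1,8,0,3,1,8)
  step pc=8: add  $1, $5, $0  regs=(0,3,1,8,0,3,1,8)

8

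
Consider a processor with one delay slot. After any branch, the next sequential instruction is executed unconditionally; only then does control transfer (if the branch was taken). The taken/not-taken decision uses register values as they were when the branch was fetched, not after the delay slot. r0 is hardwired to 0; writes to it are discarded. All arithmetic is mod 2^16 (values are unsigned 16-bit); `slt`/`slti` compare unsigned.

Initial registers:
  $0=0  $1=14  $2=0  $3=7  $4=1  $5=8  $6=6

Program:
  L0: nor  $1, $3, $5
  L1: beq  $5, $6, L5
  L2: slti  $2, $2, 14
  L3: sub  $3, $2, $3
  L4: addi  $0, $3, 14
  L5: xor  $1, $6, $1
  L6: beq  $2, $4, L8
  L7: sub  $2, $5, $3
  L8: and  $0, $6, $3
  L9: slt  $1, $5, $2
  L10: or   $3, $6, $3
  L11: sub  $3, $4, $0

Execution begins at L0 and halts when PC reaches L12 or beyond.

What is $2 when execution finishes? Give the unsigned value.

  step pc=0: nor  $1, $3, $5  regs=(0,65520,0,7,1,8,6)
  step pc=1: beq  $5, $6, L5  cond=F  regs=(0,65520,0,7,1,8,6)
  step pc=2: slti  $2, $2, 14  regs=(0,65520,1,7,1,8,6)
  step pc=3: sub  $3, $2, $3  regs=(0,65520,1,65530,1,8,6)
  step pc=4: addi  $0, $3, 14  regs=(0,65520,1,65530,1,8,6)
  step pc=5: xor  $1, $6, $1  regs=(0,65526,1,65530,1,8,6)
  step pc=6: beq  $2, $4, L8  cond=T  regs=(0,65526,1,65530,1,8,6)
  step pc=7: sub  $2, $5, $3  regs=(0,65526,14,65530,1,8,6)
  step pc=8: and  $0, $6, $3  regs=(0,65526,14,65530,1,8,6)
  step pc=9: slt  $1, $5, $2  regs=(0,1,14,65530,1,8,6)
  step pc=10: or   $3, $6, $3  regs=(0,1,14,65534,1,8,6)
  step pc=11: sub  $3, $4, $0  regs=(0,1,14,1,1,8,6)

14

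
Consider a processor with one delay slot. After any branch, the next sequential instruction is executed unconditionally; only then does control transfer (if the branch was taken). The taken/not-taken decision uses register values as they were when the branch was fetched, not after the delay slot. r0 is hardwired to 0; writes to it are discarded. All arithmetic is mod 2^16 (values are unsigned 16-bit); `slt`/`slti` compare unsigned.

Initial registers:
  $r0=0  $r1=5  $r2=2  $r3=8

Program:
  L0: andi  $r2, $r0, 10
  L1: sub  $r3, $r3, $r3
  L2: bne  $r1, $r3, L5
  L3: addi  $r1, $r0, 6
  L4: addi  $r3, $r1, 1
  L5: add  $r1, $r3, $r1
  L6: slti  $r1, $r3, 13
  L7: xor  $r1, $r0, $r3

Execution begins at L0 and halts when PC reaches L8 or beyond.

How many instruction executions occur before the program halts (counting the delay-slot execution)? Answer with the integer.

[0] andi  $r2, $r0, 10  →  {$r0:0, $r1:5, $r2:0, $r3:8}
[1] sub  $r3, $r3, $r3  →  {$r0:0, $r1:5, $r2:0, $r3:0}
[2] bne  $r1, $r3, L5  →  {$r0:0, $r1:5, $r2:0, $r3:0}  ⟨branch taken⟩
[3] addi  $r1, $r0, 6  →  {$r0:0, $r1:6, $r2:0, $r3:0}
[5] add  $r1, $r3, $r1  →  {$r0:0, $r1:6, $r2:0, $r3:0}
[6] slti  $r1, $r3, 13  →  {$r0:0, $r1:1, $r2:0, $r3:0}
[7] xor  $r1, $r0, $r3  →  {$r0:0, $r1:0, $r2:0, $r3:0}

7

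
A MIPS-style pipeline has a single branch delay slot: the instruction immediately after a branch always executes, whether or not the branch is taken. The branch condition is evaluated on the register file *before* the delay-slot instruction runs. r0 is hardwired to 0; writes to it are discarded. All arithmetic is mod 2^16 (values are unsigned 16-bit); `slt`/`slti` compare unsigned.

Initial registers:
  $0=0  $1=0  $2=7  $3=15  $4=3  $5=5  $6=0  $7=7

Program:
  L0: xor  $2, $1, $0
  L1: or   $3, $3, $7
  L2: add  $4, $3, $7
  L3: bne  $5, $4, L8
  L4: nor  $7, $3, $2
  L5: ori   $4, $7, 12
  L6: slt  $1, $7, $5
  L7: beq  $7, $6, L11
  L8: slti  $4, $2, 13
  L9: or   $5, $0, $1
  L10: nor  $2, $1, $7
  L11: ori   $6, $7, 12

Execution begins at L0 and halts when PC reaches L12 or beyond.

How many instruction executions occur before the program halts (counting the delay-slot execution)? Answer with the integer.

9

  step pc=0: xor  $2, $1, $0  regs=(0,0,0,15,3,5,0,7)
  step pc=1: or   $3, $3, $7  regs=(0,0,0,15,3,5,0,7)
  step pc=2: add  $4, $3, $7  regs=(0,0,0,15,22,5,0,7)
  step pc=3: bne  $5, $4, L8  cond=T  regs=(0,0,0,15,22,5,0,7)
  step pc=4: nor  $7, $3, $2  regs=(0,0,0,15,22,5,0,65520)
  step pc=8: slti  $4, $2, 13  regs=(0,0,0,15,1,5,0,65520)
  step pc=9: or   $5, $0, $1  regs=(0,0,0,15,1,0,0,65520)
  step pc=10: nor  $2, $1, $7  regs=(0,0,15,15,1,0,0,65520)
  step pc=11: ori   $6, $7, 12  regs=(0,0,15,15,1,0,65532,65520)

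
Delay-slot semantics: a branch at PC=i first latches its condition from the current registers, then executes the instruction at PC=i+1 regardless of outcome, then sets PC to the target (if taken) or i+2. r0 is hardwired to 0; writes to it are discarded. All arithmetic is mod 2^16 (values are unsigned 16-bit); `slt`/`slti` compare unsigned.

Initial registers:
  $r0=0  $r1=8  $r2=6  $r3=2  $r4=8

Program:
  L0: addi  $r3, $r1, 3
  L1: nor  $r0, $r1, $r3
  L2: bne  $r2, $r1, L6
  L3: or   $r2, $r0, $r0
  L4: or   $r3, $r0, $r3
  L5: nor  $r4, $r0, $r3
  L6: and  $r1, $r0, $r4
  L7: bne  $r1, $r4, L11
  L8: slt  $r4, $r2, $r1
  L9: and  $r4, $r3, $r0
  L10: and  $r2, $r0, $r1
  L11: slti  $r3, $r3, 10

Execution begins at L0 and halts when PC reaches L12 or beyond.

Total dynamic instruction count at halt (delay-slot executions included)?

PC=0  addi  $r3, $r1, 3      | $r0=0 $r1=8 $r2=6 $r3=11 $r4=8
PC=1  nor  $r0, $r1, $r3     | $r0=0 $r1=8 $r2=6 $r3=11 $r4=8
PC=2  bne  $r2, $r1, L6      | $r0=0 $r1=8 $r2=6 $r3=11 $r4=8  [TAKEN]
PC=3  or   $r2, $r0, $r0     | $r0=0 $r1=8 $r2=0 $r3=11 $r4=8
PC=6  and  $r1, $r0, $r4     | $r0=0 $r1=0 $r2=0 $r3=11 $r4=8
PC=7  bne  $r1, $r4, L11     | $r0=0 $r1=0 $r2=0 $r3=11 $r4=8  [TAKEN]
PC=8  slt  $r4, $r2, $r1     | $r0=0 $r1=0 $r2=0 $r3=11 $r4=0
PC=11 slti  $r3, $r3, 10     | $r0=0 $r1=0 $r2=0 $r3=0 $r4=0

8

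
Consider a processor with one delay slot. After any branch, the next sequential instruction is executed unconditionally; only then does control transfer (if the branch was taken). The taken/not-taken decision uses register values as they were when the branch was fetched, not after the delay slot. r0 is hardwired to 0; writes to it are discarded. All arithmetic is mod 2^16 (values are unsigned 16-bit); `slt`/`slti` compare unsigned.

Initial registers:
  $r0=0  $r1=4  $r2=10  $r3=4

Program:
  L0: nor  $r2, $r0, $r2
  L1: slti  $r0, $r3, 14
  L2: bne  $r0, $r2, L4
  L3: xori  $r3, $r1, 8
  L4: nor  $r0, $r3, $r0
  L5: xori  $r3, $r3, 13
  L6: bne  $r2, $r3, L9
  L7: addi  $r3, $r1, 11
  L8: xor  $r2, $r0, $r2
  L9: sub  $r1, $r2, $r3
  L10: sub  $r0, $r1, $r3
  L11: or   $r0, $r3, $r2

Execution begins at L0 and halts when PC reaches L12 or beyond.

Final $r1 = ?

[0] nor  $r2, $r0, $r2  →  {$r0:0, $r1:4, $r2:65525, $r3:4}
[1] slti  $r0, $r3, 14  →  {$r0:0, $r1:4, $r2:65525, $r3:4}
[2] bne  $r0, $r2, L4  →  {$r0:0, $r1:4, $r2:65525, $r3:4}  ⟨branch taken⟩
[3] xori  $r3, $r1, 8  →  {$r0:0, $r1:4, $r2:65525, $r3:12}
[4] nor  $r0, $r3, $r0  →  {$r0:0, $r1:4, $r2:65525, $r3:12}
[5] xori  $r3, $r3, 13  →  {$r0:0, $r1:4, $r2:65525, $r3:1}
[6] bne  $r2, $r3, L9  →  {$r0:0, $r1:4, $r2:65525, $r3:1}  ⟨branch taken⟩
[7] addi  $r3, $r1, 11  →  {$r0:0, $r1:4, $r2:65525, $r3:15}
[9] sub  $r1, $r2, $r3  →  {$r0:0, $r1:65510, $r2:65525, $r3:15}
[10] sub  $r0, $r1, $r3  →  {$r0:0, $r1:65510, $r2:65525, $r3:15}
[11] or   $r0, $r3, $r2  →  {$r0:0, $r1:65510, $r2:65525, $r3:15}

65510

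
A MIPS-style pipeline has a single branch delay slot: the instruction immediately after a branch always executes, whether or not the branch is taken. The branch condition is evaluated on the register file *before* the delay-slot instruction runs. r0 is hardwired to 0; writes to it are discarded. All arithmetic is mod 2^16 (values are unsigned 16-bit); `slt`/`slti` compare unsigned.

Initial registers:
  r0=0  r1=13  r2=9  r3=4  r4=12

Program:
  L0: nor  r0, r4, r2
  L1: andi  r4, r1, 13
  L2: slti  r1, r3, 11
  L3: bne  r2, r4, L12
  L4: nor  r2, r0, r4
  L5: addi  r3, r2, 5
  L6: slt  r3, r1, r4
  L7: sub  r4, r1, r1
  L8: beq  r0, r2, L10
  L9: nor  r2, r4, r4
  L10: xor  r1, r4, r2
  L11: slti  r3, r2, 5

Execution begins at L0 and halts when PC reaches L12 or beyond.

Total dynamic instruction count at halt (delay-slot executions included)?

5

#0 nor  r0, r4, r2 ; 0/13/9/4/12
#1 andi  r4, r1, 13 ; 0/13/9/4/13
#2 slti  r1, r3, 11 ; 0/1/9/4/13
#3 bne  r2, r4, L12 ; 0/1/9/4/13 ; →target
#4 nor  r2, r0, r4 ; 0/1/65522/4/13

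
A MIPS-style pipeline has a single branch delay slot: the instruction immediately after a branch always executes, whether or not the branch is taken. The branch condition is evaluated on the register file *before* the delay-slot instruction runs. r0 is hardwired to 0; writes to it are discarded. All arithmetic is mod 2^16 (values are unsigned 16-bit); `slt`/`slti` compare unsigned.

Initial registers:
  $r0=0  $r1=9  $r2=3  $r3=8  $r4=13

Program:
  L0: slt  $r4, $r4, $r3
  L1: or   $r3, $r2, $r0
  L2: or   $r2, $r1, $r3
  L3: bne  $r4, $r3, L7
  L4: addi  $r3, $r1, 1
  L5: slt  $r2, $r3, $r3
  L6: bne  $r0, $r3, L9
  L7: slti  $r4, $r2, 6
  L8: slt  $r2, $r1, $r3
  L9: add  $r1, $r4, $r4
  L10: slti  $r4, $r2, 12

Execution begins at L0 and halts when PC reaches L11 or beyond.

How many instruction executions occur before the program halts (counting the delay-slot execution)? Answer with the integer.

9

PC=0  slt  $r4, $r4, $r3     | $r0=0 $r1=9 $r2=3 $r3=8 $r4=0
PC=1  or   $r3, $r2, $r0     | $r0=0 $r1=9 $r2=3 $r3=3 $r4=0
PC=2  or   $r2, $r1, $r3     | $r0=0 $r1=9 $r2=11 $r3=3 $r4=0
PC=3  bne  $r4, $r3, L7      | $r0=0 $r1=9 $r2=11 $r3=3 $r4=0  [TAKEN]
PC=4  addi  $r3, $r1, 1      | $r0=0 $r1=9 $r2=11 $r3=10 $r4=0
PC=7  slti  $r4, $r2, 6      | $r0=0 $r1=9 $r2=11 $r3=10 $r4=0
PC=8  slt  $r2, $r1, $r3     | $r0=0 $r1=9 $r2=1 $r3=10 $r4=0
PC=9  add  $r1, $r4, $r4     | $r0=0 $r1=0 $r2=1 $r3=10 $r4=0
PC=10 slti  $r4, $r2, 12     | $r0=0 $r1=0 $r2=1 $r3=10 $r4=1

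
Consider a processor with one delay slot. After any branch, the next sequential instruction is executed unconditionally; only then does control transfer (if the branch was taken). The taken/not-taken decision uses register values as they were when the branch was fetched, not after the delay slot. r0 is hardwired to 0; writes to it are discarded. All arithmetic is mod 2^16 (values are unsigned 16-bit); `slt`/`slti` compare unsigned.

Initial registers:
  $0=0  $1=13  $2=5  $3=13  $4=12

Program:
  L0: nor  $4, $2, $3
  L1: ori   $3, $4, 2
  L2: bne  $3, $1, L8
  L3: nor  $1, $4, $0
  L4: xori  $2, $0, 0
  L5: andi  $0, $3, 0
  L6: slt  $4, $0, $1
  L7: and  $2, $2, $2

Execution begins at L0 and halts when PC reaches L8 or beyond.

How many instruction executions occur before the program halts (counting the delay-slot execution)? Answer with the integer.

[0] nor  $4, $2, $3  →  {$0:0, $1:13, $2:5, $3:13, $4:65522}
[1] ori   $3, $4, 2  →  {$0:0, $1:13, $2:5, $3:65522, $4:65522}
[2] bne  $3, $1, L8  →  {$0:0, $1:13, $2:5, $3:65522, $4:65522}  ⟨branch taken⟩
[3] nor  $1, $4, $0  →  {$0:0, $1:13, $2:5, $3:65522, $4:65522}

4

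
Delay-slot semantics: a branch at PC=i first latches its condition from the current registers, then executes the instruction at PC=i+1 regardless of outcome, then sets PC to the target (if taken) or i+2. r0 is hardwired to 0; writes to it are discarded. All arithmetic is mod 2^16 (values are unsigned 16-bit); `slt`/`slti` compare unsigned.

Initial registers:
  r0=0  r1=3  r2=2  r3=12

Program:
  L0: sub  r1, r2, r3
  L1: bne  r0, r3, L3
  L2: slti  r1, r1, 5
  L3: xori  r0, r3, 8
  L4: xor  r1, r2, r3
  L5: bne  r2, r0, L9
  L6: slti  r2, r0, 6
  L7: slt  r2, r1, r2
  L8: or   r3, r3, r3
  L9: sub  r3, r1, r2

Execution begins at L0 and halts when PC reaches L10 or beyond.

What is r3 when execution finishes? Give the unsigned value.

  step pc=0: sub  r1, r2, r3  regs=(0,65526,2,12)
  step pc=1: bne  r0, r3, L3  cond=T  regs=(0,65526,2,12)
  step pc=2: slti  r1, r1, 5  regs=(0,0,2,12)
  step pc=3: xori  r0, r3, 8  regs=(0,0,2,12)
  step pc=4: xor  r1, r2, r3  regs=(0,14,2,12)
  step pc=5: bne  r2, r0, L9  cond=T  regs=(0,14,2,12)
  step pc=6: slti  r2, r0, 6  regs=(0,14,1,12)
  step pc=9: sub  r3, r1, r2  regs=(0,14,1,13)

13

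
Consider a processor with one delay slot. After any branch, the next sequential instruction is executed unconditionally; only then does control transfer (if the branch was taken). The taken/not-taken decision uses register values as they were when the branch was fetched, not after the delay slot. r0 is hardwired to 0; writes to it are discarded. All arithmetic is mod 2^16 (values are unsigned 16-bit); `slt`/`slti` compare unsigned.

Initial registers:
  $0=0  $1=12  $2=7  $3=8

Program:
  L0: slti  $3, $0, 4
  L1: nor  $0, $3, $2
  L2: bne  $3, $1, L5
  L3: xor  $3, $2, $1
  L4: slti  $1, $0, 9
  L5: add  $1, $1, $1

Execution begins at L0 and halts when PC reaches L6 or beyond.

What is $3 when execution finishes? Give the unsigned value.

[0] slti  $3, $0, 4  →  {$0:0, $1:12, $2:7, $3:1}
[1] nor  $0, $3, $2  →  {$0:0, $1:12, $2:7, $3:1}
[2] bne  $3, $1, L5  →  {$0:0, $1:12, $2:7, $3:1}  ⟨branch taken⟩
[3] xor  $3, $2, $1  →  {$0:0, $1:12, $2:7, $3:11}
[5] add  $1, $1, $1  →  {$0:0, $1:24, $2:7, $3:11}

11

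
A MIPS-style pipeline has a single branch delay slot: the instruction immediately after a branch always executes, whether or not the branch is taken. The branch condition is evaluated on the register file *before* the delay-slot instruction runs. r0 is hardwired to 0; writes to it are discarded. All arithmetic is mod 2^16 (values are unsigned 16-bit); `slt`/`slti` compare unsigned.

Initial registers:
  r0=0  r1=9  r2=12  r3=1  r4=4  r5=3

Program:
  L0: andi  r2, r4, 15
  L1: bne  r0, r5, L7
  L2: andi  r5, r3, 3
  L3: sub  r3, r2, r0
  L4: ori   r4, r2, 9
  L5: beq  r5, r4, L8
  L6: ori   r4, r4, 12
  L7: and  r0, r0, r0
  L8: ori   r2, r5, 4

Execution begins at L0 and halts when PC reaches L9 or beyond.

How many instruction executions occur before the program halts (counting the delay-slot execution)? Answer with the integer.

5

  step pc=0: andi  r2, r4, 15  regs=(0,9,4,1,4,3)
  step pc=1: bne  r0, r5, L7  cond=T  regs=(0,9,4,1,4,3)
  step pc=2: andi  r5, r3, 3  regs=(0,9,4,1,4,1)
  step pc=7: and  r0, r0, r0  regs=(0,9,4,1,4,1)
  step pc=8: ori   r2, r5, 4  regs=(0,9,5,1,4,1)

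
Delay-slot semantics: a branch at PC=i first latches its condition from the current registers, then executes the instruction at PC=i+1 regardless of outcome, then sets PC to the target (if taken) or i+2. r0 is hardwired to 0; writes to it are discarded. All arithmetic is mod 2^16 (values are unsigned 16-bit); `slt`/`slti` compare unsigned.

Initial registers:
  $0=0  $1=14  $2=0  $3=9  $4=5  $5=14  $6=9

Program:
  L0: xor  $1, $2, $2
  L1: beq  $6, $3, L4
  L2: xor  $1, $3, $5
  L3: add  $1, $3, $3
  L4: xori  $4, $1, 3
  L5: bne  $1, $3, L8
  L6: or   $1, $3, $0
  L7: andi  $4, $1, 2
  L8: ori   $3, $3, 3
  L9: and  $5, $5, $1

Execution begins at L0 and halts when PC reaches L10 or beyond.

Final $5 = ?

  step pc=0: xor  $1, $2, $2  regs=(0,0,0,9,5,14,9)
  step pc=1: beq  $6, $3, L4  cond=T  regs=(0,0,0,9,5,14,9)
  step pc=2: xor  $1, $3, $5  regs=(0,7,0,9,5,14,9)
  step pc=4: xori  $4, $1, 3  regs=(0,7,0,9,4,14,9)
  step pc=5: bne  $1, $3, L8  cond=T  regs=(0,7,0,9,4,14,9)
  step pc=6: or   $1, $3, $0  regs=(0,9,0,9,4,14,9)
  step pc=8: ori   $3, $3, 3  regs=(0,9,0,11,4,14,9)
  step pc=9: and  $5, $5, $1  regs=(0,9,0,11,4,8,9)

8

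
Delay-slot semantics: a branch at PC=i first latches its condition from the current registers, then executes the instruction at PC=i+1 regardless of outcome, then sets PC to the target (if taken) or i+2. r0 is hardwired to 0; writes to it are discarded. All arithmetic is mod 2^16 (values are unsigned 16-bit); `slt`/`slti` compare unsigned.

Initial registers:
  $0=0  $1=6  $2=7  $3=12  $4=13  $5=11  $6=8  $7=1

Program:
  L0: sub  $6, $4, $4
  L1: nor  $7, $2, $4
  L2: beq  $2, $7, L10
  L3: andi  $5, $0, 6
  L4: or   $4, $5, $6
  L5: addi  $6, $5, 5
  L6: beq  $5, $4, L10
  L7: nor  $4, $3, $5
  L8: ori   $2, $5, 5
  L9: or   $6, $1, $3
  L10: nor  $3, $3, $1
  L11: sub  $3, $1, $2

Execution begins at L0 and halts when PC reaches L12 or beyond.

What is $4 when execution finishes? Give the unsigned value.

#0 sub  $6, $4, $4 ; 0/6/7/12/13/11/0/1
#1 nor  $7, $2, $4 ; 0/6/7/12/13/11/0/65520
#2 beq  $2, $7, L10 ; 0/6/7/12/13/11/0/65520 ; →fallthru
#3 andi  $5, $0, 6 ; 0/6/7/12/13/0/0/65520
#4 or   $4, $5, $6 ; 0/6/7/12/0/0/0/65520
#5 addi  $6, $5, 5 ; 0/6/7/12/0/0/5/65520
#6 beq  $5, $4, L10 ; 0/6/7/12/0/0/5/65520 ; →target
#7 nor  $4, $3, $5 ; 0/6/7/12/65523/0/5/65520
#10 nor  $3, $3, $1 ; 0/6/7/65521/65523/0/5/65520
#11 sub  $3, $1, $2 ; 0/6/7/65535/65523/0/5/65520

65523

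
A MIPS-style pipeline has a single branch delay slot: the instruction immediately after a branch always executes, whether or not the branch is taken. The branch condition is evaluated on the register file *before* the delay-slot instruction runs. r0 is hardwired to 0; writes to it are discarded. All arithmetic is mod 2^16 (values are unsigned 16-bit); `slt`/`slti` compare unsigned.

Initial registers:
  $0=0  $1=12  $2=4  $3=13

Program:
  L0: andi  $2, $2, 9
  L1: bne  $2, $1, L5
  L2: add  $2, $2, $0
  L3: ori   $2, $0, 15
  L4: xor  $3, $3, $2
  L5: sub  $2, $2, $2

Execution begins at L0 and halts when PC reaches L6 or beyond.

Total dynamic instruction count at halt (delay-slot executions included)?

PC=0  andi  $2, $2, 9        | $0=0 $1=12 $2=0 $3=13
PC=1  bne  $2, $1, L5        | $0=0 $1=12 $2=0 $3=13  [TAKEN]
PC=2  add  $2, $2, $0        | $0=0 $1=12 $2=0 $3=13
PC=5  sub  $2, $2, $2        | $0=0 $1=12 $2=0 $3=13

4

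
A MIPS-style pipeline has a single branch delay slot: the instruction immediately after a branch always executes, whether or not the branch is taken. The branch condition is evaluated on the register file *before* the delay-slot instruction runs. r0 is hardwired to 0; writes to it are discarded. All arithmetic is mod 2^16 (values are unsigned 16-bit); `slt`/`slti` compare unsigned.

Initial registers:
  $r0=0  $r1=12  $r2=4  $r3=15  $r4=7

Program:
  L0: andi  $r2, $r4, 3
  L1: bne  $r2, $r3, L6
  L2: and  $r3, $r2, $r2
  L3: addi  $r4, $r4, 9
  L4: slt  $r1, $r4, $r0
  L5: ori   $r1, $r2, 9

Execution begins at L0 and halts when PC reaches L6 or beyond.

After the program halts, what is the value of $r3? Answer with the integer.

3

[0] andi  $r2, $r4, 3  →  {$r0:0, $r1:12, $r2:3, $r3:15, $r4:7}
[1] bne  $r2, $r3, L6  →  {$r0:0, $r1:12, $r2:3, $r3:15, $r4:7}  ⟨branch taken⟩
[2] and  $r3, $r2, $r2  →  {$r0:0, $r1:12, $r2:3, $r3:3, $r4:7}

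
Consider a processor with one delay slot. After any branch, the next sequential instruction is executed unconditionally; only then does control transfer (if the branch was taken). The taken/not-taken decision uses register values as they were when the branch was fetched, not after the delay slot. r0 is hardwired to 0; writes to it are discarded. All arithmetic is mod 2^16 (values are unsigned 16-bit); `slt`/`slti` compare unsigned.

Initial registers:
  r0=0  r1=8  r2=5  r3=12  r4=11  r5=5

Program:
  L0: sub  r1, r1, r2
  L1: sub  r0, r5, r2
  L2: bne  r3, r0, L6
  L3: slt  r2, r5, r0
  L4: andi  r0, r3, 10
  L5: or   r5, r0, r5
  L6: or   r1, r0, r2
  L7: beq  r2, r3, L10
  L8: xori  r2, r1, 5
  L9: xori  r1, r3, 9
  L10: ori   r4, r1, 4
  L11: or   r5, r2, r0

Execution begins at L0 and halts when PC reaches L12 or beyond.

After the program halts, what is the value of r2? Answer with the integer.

  step pc=0: sub  r1, r1, r2  regs=(0,3,5,12,11,5)
  step pc=1: sub  r0, r5, r2  regs=(0,3,5,12,11,5)
  step pc=2: bne  r3, r0, L6  cond=T  regs=(0,3,5,12,11,5)
  step pc=3: slt  r2, r5, r0  regs=(0,3,0,12,11,5)
  step pc=6: or   r1, r0, r2  regs=(0,0,0,12,11,5)
  step pc=7: beq  r2, r3, L10  cond=F  regs=(0,0,0,12,11,5)
  step pc=8: xori  r2, r1, 5  regs=(0,0,5,12,11,5)
  step pc=9: xori  r1, r3, 9  regs=(0,5,5,12,11,5)
  step pc=10: ori   r4, r1, 4  regs=(0,5,5,12,5,5)
  step pc=11: or   r5, r2, r0  regs=(0,5,5,12,5,5)

5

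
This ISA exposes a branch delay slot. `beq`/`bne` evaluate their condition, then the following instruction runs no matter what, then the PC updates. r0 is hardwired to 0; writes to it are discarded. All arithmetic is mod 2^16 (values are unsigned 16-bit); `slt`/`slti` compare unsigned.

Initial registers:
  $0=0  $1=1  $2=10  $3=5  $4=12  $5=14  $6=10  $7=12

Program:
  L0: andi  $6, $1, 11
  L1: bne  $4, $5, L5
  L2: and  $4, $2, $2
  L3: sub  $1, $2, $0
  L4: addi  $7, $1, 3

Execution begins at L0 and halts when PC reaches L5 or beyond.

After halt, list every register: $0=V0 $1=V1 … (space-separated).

$0=0 $1=1 $2=10 $3=5 $4=10 $5=14 $6=1 $7=12

#0 andi  $6, $1, 11 ; 0/1/10/5/12/14/1/12
#1 bne  $4, $5, L5 ; 0/1/10/5/12/14/1/12 ; →target
#2 and  $4, $2, $2 ; 0/1/10/5/10/14/1/12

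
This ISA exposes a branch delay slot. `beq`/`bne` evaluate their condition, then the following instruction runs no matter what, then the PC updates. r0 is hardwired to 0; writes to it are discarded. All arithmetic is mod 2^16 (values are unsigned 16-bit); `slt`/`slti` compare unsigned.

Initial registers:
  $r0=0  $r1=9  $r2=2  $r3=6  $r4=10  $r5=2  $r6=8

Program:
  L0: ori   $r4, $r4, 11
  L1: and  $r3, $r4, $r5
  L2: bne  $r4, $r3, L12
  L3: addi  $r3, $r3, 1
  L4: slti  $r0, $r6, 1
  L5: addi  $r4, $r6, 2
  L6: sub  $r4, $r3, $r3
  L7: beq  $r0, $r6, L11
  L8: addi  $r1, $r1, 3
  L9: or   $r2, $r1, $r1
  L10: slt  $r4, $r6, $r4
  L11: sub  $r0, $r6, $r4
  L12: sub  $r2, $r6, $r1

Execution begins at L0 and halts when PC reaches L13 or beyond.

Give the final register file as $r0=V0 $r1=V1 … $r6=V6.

  step pc=0: ori   $r4, $r4, 11  regs=(0,9,2,6,11,2,8)
  step pc=1: and  $r3, $r4, $r5  regs=(0,9,2,2,11,2,8)
  step pc=2: bne  $r4, $r3, L12  cond=T  regs=(0,9,2,2,11,2,8)
  step pc=3: addi  $r3, $r3, 1  regs=(0,9,2,3,11,2,8)
  step pc=12: sub  $r2, $r6, $r1  regs=(0,9,65535,3,11,2,8)

$r0=0 $r1=9 $r2=65535 $r3=3 $r4=11 $r5=2 $r6=8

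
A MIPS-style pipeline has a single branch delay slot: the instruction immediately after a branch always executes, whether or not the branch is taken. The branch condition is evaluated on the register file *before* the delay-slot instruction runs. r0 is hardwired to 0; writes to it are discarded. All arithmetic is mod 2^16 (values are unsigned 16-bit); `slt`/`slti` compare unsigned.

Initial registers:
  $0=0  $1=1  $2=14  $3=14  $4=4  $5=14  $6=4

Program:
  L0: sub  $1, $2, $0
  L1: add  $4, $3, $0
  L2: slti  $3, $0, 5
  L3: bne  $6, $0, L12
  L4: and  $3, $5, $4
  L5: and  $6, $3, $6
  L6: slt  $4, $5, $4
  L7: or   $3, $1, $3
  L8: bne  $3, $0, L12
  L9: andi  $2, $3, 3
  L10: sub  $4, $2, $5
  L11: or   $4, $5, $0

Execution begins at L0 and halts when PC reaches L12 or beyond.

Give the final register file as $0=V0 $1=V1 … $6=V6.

$0=0 $1=14 $2=14 $3=14 $4=14 $5=14 $6=4

  step pc=0: sub  $1, $2, $0  regs=(0,14,14,14,4,14,4)
  step pc=1: add  $4, $3, $0  regs=(0,14,14,14,14,14,4)
  step pc=2: slti  $3, $0, 5  regs=(0,14,14,1,14,14,4)
  step pc=3: bne  $6, $0, L12  cond=T  regs=(0,14,14,1,14,14,4)
  step pc=4: and  $3, $5, $4  regs=(0,14,14,14,14,14,4)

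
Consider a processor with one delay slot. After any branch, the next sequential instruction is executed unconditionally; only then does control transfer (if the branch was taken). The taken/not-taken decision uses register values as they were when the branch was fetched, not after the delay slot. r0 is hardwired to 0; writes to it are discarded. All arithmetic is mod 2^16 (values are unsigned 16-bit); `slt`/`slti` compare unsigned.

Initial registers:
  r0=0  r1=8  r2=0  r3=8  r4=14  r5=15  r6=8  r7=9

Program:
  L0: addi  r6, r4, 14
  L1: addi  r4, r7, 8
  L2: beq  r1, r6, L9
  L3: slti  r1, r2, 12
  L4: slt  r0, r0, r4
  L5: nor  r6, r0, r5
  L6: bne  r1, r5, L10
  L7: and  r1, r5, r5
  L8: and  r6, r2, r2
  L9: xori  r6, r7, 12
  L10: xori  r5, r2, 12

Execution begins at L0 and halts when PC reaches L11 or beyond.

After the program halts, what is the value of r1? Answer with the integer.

15

  step pc=0: addi  r6, r4, 14  regs=(0,8,0,8,14,15,28,9)
  step pc=1: addi  r4, r7, 8  regs=(0,8,0,8,17,15,28,9)
  step pc=2: beq  r1, r6, L9  cond=F  regs=(0,8,0,8,17,15,28,9)
  step pc=3: slti  r1, r2, 12  regs=(0,1,0,8,17,15,28,9)
  step pc=4: slt  r0, r0, r4  regs=(0,1,0,8,17,15,28,9)
  step pc=5: nor  r6, r0, r5  regs=(0,1,0,8,17,15,65520,9)
  step pc=6: bne  r1, r5, L10  cond=T  regs=(0,1,0,8,17,15,65520,9)
  step pc=7: and  r1, r5, r5  regs=(0,15,0,8,17,15,65520,9)
  step pc=10: xori  r5, r2, 12  regs=(0,15,0,8,17,12,65520,9)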